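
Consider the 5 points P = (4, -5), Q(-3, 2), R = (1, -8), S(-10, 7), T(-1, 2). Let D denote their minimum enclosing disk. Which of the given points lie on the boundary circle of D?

P, R, S

The minimum enclosing circle is determined by three boundary points: P, R, S.
Their circumcentre is (-51/13, -1/13) with r² = 14705/169.
The farthest remaining point T is at distance² 2173/169 ≤ 14705/169.
The points at distance exactly r from the centre are P, R, S — 3 points.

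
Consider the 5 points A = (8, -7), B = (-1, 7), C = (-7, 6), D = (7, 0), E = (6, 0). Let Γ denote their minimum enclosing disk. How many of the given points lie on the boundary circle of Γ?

2

A smallest enclosing disk is always determined by at most three of the input points on its boundary.
The farthest pair is A–C with squared distance 394. The circle on this segment as diameter has centre (0.5, -0.5) and r² = 394/4 = 98.5.
Check B: distance² to centre = 58.5 ≤ 98.5, so it lies inside.
All remaining points lie in this disk, and no smaller disk contains both endpoints, so this is the minimum enclosing circle.
The points at distance exactly r from the centre are A, C — 2 points.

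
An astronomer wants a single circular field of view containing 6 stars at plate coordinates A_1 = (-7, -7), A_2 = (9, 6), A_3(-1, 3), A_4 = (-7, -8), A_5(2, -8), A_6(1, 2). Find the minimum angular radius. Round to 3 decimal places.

A smallest enclosing disk is always determined by at most three of the input points on its boundary.
The farthest pair is A_2–A_4 with squared distance 452. The circle on this segment as diameter has centre (1, -1) and r² = 452/4 = 113.
Check A_1: distance² to centre = 100 ≤ 113, so it lies inside.
All remaining points lie in this disk, and no smaller disk contains both endpoints, so this is the minimum enclosing circle.
r = √113 ≈ 10.630.

10.630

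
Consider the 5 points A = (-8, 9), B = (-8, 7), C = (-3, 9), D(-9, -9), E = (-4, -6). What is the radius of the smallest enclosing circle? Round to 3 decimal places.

The farthest pair is C–D with squared distance 360. The circle on this segment as diameter has centre (-6, 0) and r² = 360/4 = 90.
Check A: distance² to centre = 85 ≤ 90, so it lies inside.
All remaining points lie in this disk, and no smaller disk contains both endpoints, so this is the minimum enclosing circle.
r = √90 ≈ 9.487.

9.487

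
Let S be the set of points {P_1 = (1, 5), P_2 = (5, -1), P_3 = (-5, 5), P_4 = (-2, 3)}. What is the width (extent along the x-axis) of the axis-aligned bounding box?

max x = 5, min x = -5, so width = 10.

10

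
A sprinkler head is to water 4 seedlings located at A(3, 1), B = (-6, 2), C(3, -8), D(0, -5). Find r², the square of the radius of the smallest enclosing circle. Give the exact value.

45.25

A smallest enclosing disk is always determined by at most three of the input points on its boundary.
The farthest pair is B–C with squared distance 181. The circle on this segment as diameter has centre (-1.5, -3) and r² = 181/4 = 45.25.
Check A: distance² to centre = 36.25 ≤ 45.25, so it lies inside.
All remaining points lie in this disk, and no smaller disk contains both endpoints, so this is the minimum enclosing circle.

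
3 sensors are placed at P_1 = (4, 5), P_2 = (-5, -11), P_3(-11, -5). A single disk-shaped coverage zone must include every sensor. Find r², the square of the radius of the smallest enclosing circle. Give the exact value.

87.62

Side lengths²: P_1P_2² = 337, P_1P_3² = 325, P_2P_3² = 72.
Since P_1P_2² = 337 < 325 + 72 = 397, the triangle is acute, so the smallest enclosing circle is the circumcircle.
Circumcentre = (-2.1, -2.1), r² = 87.62.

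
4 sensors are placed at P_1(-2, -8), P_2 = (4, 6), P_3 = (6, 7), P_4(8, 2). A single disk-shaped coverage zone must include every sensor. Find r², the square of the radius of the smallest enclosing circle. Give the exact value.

72.25

The farthest pair is P_1–P_3 with squared distance 289. The circle on this segment as diameter has centre (2, -0.5) and r² = 289/4 = 72.25.
Check P_2: distance² to centre = 46.25 ≤ 72.25, so it lies inside.
All remaining points lie in this disk, and no smaller disk contains both endpoints, so this is the minimum enclosing circle.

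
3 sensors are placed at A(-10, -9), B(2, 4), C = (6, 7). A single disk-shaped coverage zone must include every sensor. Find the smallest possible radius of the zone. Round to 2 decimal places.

Side lengths²: AB² = 313, AC² = 512, BC² = 25.
Since AC² = 512 ≥ 313 + 25 = 338, the angle opposite AC is not acute, so the smallest enclosing circle has AC as diameter.
Centre = midpoint of AC = (-2, -1), r² = 512/4 = 128.
r = √128 ≈ 11.31.

11.31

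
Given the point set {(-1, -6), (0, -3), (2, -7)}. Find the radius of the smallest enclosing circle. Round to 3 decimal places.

Call the three points A, B, C in the order given.
Side lengths²: AB² = 10, AC² = 10, BC² = 20.
Since BC² = 20 ≥ 10 + 10 = 20, the angle opposite BC is not acute, so the smallest enclosing circle has BC as diameter.
Centre = midpoint of BC = (1, -5), r² = 20/4 = 5.
r = √5 ≈ 2.236.

2.236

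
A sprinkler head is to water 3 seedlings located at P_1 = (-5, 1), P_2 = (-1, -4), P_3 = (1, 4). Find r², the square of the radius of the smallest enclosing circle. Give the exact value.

3485/196

Side lengths²: P_1P_2² = 41, P_1P_3² = 45, P_2P_3² = 68.
Since P_2P_3² = 68 < 45 + 41 = 86, the triangle is acute, so the smallest enclosing circle is the circumcircle.
Circumcentre = (-6/7, 3/14), r² = 3485/196.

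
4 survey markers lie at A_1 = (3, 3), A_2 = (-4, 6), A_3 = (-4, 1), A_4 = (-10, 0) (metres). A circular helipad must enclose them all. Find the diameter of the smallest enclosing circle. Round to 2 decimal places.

A smallest enclosing disk is always determined by at most three of the input points on its boundary.
The farthest pair is A_1–A_4 with squared distance 178. The circle on this segment as diameter has centre (-3.5, 1.5) and r² = 178/4 = 44.5.
Check A_2: distance² to centre = 20.5 ≤ 44.5, so it lies inside.
All remaining points lie in this disk, and no smaller disk contains both endpoints, so this is the minimum enclosing circle.
Diameter = 2r = 2√(44.5) ≈ 13.34.

13.34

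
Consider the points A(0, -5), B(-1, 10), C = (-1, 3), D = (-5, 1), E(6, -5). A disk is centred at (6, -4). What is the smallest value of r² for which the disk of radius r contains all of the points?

The required radius is the distance from (6, -4) to the farthest point.
Squared distances: 37, 245, 98, 146, 1.
Maximum is 245, attained at B.

245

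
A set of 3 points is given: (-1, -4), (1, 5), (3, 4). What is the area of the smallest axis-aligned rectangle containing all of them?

x ranges over [-1, 3], width 4.
y ranges over [-4, 5], height 9.
Area = 4 × 9 = 36.

36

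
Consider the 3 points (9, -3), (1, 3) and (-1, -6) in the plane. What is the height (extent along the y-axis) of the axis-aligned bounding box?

max y = 3, min y = -6, so height = 9.

9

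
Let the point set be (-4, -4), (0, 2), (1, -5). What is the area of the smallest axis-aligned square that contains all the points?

The bounding box has width 5 and height 7.
An axis-aligned square enclosing the set must have side ≥ max(width, height).
So the minimum side is max(5, 7) = 7.
Area = 7² = 49.

49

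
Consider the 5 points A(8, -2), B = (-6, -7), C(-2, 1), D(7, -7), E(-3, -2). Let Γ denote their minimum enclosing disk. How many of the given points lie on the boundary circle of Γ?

2

The farthest pair is A–B with squared distance 221. The circle on this segment as diameter has centre (1, -4.5) and r² = 221/4 = 55.25.
Check C: distance² to centre = 39.25 ≤ 55.25, so it lies inside.
All remaining points lie in this disk, and no smaller disk contains both endpoints, so this is the minimum enclosing circle.
The points at distance exactly r from the centre are A, B — 2 points.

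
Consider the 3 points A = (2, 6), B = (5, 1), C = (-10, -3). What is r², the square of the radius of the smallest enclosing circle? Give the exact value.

102425/1682

Side lengths²: AB² = 34, AC² = 225, BC² = 241.
Since BC² = 241 < 225 + 34 = 259, the triangle is acute, so the smallest enclosing circle is the circumcircle.
Circumcentre = (-157/58, -13/58), r² = 102425/1682.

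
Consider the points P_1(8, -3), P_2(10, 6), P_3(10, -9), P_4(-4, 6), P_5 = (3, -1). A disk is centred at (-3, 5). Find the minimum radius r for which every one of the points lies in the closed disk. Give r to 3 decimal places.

19.105

The required radius is the distance from (-3, 5) to the farthest point.
Squared distances: 185, 170, 365, 2, 72.
Maximum is 365, attained at P_3.
r = √365 ≈ 19.105.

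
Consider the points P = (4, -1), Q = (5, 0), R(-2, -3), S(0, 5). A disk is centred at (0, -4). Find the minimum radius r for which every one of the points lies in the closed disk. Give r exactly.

9

The required radius is the distance from (0, -4) to the farthest point.
Squared distances: 25, 41, 5, 81.
Maximum is 81, attained at S.
r = √81 = 9.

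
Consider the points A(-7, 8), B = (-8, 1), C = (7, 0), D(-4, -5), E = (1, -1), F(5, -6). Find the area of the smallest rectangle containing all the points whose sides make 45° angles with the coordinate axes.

In coordinates u = x + y, v = x − y the rectangle is axis-aligned; the map (x,y)→(u,v) scales areas by 2.
u-values: 1, -7, 7, -9, 0, -1; range = 7 − (-9) = 16.
v-values: -15, -9, 7, 1, 2, 11; range = 11 − (-15) = 26.
Area = (16 × 26) / 2 = 208.

208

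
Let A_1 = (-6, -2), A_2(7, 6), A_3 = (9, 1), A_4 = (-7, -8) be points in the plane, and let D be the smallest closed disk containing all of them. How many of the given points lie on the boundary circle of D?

A smallest enclosing disk is always determined by at most three of the input points on its boundary.
The farthest pair is A_2–A_4 with squared distance 392. The circle on this segment as diameter has centre (0, -1) and r² = 392/4 = 98.
Check A_1: distance² to centre = 37 ≤ 98, so it lies inside.
All remaining points lie in this disk, and no smaller disk contains both endpoints, so this is the minimum enclosing circle.
The points at distance exactly r from the centre are A_2, A_4 — 2 points.

2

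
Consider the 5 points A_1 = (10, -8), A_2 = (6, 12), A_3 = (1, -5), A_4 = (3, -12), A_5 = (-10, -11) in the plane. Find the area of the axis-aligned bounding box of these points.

x ranges over [-10, 10], width 20.
y ranges over [-12, 12], height 24.
Area = 20 × 24 = 480.

480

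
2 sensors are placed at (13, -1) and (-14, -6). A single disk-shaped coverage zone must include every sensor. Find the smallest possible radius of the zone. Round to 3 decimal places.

13.730

The smallest circle enclosing two points has them as diameter endpoints.
Centre = midpoint = (-0.5, -3.5); r² = |(13, -1)−(-14, -6)|²/4 = 754/4 = 188.5.
r = √(188.5) ≈ 13.730.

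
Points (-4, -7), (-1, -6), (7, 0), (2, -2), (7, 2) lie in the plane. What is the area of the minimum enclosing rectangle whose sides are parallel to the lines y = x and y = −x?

40

In coordinates u = x + y, v = x − y the rectangle is axis-aligned; the map (x,y)→(u,v) scales areas by 2.
u-values: -11, -7, 7, 0, 9; range = 9 − (-11) = 20.
v-values: 3, 5, 7, 4, 5; range = 7 − 3 = 4.
Area = (20 × 4) / 2 = 40.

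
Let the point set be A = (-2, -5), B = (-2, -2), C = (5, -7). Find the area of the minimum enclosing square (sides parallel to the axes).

The bounding box has width 7 and height 5.
An axis-aligned square enclosing the set must have side ≥ max(width, height).
So the minimum side is max(7, 5) = 7.
Area = 7² = 49.

49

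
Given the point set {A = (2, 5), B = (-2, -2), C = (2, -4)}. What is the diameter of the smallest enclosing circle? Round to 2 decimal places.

9.01

Side lengths²: AB² = 65, AC² = 81, BC² = 20.
Since AC² = 81 < 65 + 20 = 85, the triangle is acute, so the smallest enclosing circle is the circumcircle.
Circumcentre = (1.75, 0.5), r² = 20.3125.
Diameter = 2r = 2√(20.3125) ≈ 9.01.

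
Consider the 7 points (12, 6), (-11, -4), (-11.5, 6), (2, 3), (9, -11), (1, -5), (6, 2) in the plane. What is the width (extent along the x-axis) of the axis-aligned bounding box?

max x = 12, min x = -11.5, so width = 23.5.

23.5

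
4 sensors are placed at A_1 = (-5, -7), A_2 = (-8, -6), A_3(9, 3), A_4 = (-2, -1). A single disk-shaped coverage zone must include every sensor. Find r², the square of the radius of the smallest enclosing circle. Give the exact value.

A smallest enclosing disk is always determined by at most three of the input points on its boundary.
The farthest pair is A_2–A_3 with squared distance 370. The circle on this segment as diameter has centre (0.5, -1.5) and r² = 370/4 = 92.5.
Check A_1: distance² to centre = 60.5 ≤ 92.5, so it lies inside.
All remaining points lie in this disk, and no smaller disk contains both endpoints, so this is the minimum enclosing circle.

92.5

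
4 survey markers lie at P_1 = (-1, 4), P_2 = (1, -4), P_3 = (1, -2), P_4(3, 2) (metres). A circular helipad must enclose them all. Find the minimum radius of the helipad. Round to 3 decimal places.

4.123

A smallest enclosing disk is always determined by at most three of the input points on its boundary.
The farthest pair is P_1–P_2 with squared distance 68. The circle on this segment as diameter has centre (0, 0) and r² = 68/4 = 17.
Check P_3: distance² to centre = 5 ≤ 17, so it lies inside.
All remaining points lie in this disk, and no smaller disk contains both endpoints, so this is the minimum enclosing circle.
r = √17 ≈ 4.123.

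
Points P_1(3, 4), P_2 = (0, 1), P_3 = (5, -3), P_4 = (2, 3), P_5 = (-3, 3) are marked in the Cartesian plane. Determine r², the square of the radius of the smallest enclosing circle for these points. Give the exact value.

25

The minimum enclosing circle of a finite set is fixed by two of the points (as a diameter) or three (as a circumcircle).
The farthest pair is P_3–P_5 with squared distance 100. The circle on this segment as diameter has centre (1, 0) and r² = 100/4 = 25.
Check P_1: distance² to centre = 20 ≤ 25, so it lies inside.
All remaining points lie in this disk, and no smaller disk contains both endpoints, so this is the minimum enclosing circle.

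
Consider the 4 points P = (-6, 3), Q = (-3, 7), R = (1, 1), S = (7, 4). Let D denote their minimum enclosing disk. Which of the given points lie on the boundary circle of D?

The farthest pair is P–S with squared distance 170. The circle on this segment as diameter has centre (0.5, 3.5) and r² = 170/4 = 42.5.
Check Q: distance² to centre = 24.5 ≤ 42.5, so it lies inside.
All remaining points lie in this disk, and no smaller disk contains both endpoints, so this is the minimum enclosing circle.
The points at distance exactly r from the centre are P, S — 2 points.

P, S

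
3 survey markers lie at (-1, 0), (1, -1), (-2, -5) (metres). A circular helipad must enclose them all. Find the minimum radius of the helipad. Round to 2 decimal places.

Call the three points A, B, C in the order given.
Side lengths²: AB² = 5, AC² = 26, BC² = 25.
Since AC² = 26 < 25 + 5 = 30, the triangle is acute, so the smallest enclosing circle is the circumcircle.
Circumcentre = (-23/22, -57/22), r² = 1625/242.
r = √(1625/242) ≈ 2.59.

2.59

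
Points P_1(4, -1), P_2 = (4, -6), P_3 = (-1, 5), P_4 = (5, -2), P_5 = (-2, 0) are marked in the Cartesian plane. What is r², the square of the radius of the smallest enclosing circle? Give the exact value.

36.5

The farthest pair is P_2–P_3 with squared distance 146. The circle on this segment as diameter has centre (1.5, -0.5) and r² = 146/4 = 36.5.
Check P_1: distance² to centre = 6.5 ≤ 36.5, so it lies inside.
All remaining points lie in this disk, and no smaller disk contains both endpoints, so this is the minimum enclosing circle.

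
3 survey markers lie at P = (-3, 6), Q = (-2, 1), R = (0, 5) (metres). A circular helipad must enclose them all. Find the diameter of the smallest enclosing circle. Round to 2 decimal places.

Side lengths²: PQ² = 26, PR² = 10, QR² = 20.
Since PQ² = 26 < 20 + 10 = 30, the triangle is acute, so the smallest enclosing circle is the circumcircle.
Circumcentre = (-15/7, 25/7), r² = 325/49.
Diameter = 2r = 2√(325/49) ≈ 5.15.

5.15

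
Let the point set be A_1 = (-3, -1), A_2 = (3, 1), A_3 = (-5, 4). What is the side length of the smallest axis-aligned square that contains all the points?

The bounding box has width 8 and height 5.
An axis-aligned square enclosing the set must have side ≥ max(width, height).
So the minimum side is max(8, 5) = 8.

8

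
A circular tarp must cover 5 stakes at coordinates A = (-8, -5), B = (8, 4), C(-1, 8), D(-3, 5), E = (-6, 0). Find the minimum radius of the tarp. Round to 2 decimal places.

A smallest enclosing disk is always determined by at most three of the input points on its boundary.
The farthest pair is A–B with squared distance 337. The circle on this segment as diameter has centre (0, -0.5) and r² = 337/4 = 84.25.
Check C: distance² to centre = 73.25 ≤ 84.25, so it lies inside.
All remaining points lie in this disk, and no smaller disk contains both endpoints, so this is the minimum enclosing circle.
r = √(84.25) ≈ 9.18.

9.18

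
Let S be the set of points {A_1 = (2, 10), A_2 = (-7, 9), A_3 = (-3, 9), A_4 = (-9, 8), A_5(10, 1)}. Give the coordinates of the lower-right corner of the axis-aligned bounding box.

(10, 1)

x-range [-9, 10], y-range [1, 10].
The lower-right corner is (10, 1).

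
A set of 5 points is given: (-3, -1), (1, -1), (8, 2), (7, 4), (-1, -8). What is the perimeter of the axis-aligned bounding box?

46

Width = max x − min x = 8 − (-3) = 11.
Height = max y − min y = 4 − (-8) = 12.
Perimeter = 2(11 + 12) = 46.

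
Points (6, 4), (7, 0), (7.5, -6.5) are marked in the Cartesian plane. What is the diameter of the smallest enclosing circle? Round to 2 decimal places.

Call the three points A, B, C in the order given.
Side lengths²: AB² = 17, AC² = 112.5, BC² = 42.5.
Since AC² = 112.5 ≥ 42.5 + 17 = 59.5, the angle opposite AC is not acute, so the smallest enclosing circle has AC as diameter.
Centre = midpoint of AC = (6.75, -1.25), r² = 112.5/4 = 28.125.
Diameter = 2r = 2√(28.125) ≈ 10.61.

10.61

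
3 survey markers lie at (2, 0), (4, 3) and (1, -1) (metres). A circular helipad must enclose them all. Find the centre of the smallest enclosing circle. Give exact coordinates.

(2.5, 1)

Call the three points A, B, C in the order given.
Side lengths²: AB² = 13, AC² = 2, BC² = 25.
Since BC² = 25 ≥ 13 + 2 = 15, the angle opposite BC is not acute, so the smallest enclosing circle has BC as diameter.
Centre = midpoint of BC = (2.5, 1), r² = 25/4 = 6.25.
Centre = (2.5, 1).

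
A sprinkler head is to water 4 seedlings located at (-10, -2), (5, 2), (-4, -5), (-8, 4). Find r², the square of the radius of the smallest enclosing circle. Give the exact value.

60.25

By Welzl's lemma the MEC is supported by two points (diametrically opposite) or three points (on a circumcircle).
The farthest pair is (-10, -2)–(5, 2) with squared distance 241. The circle on this segment as diameter has centre (-2.5, 0) and r² = 241/4 = 60.25.
Check (-4, -5): distance² to centre = 27.25 ≤ 60.25, so it lies inside.
All remaining points lie in this disk, and no smaller disk contains both endpoints, so this is the minimum enclosing circle.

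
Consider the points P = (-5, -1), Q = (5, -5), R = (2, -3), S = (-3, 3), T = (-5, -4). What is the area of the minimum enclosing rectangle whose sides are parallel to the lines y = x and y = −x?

In coordinates u = x + y, v = x − y the rectangle is axis-aligned; the map (x,y)→(u,v) scales areas by 2.
u-values: -6, 0, -1, 0, -9; range = 0 − (-9) = 9.
v-values: -4, 10, 5, -6, -1; range = 10 − (-6) = 16.
Area = (9 × 16) / 2 = 72.

72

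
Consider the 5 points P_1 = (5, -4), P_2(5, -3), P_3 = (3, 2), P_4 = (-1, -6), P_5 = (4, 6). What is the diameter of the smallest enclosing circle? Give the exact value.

13

By Welzl's lemma the MEC is supported by two points (diametrically opposite) or three points (on a circumcircle).
The farthest pair is P_4–P_5 with squared distance 169. The circle on this segment as diameter has centre (1.5, 0) and r² = 169/4 = 42.25.
Check P_1: distance² to centre = 28.25 ≤ 42.25, so it lies inside.
All remaining points lie in this disk, and no smaller disk contains both endpoints, so this is the minimum enclosing circle.
Diameter = 2r = 2√(42.25) = 13.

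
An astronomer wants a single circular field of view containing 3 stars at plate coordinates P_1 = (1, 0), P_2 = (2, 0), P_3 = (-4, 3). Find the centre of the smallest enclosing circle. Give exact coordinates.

(-1, 1.5)

Side lengths²: P_1P_2² = 1, P_1P_3² = 34, P_2P_3² = 45.
Since P_2P_3² = 45 ≥ 34 + 1 = 35, the angle opposite P_2P_3 is not acute, so the smallest enclosing circle has P_2P_3 as diameter.
Centre = midpoint of P_2P_3 = (-1, 1.5), r² = 45/4 = 11.25.
Centre = (-1, 1.5).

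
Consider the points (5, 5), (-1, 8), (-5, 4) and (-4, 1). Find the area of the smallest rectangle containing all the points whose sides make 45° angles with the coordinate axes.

In coordinates u = x + y, v = x − y the rectangle is axis-aligned; the map (x,y)→(u,v) scales areas by 2.
u-values: 10, 7, -1, -3; range = 10 − (-3) = 13.
v-values: 0, -9, -9, -5; range = 0 − (-9) = 9.
Area = (13 × 9) / 2 = 58.5.

58.5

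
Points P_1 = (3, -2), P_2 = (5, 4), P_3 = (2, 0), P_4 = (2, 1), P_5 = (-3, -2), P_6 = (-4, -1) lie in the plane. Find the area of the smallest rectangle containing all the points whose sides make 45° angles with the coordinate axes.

56

In coordinates u = x + y, v = x − y the rectangle is axis-aligned; the map (x,y)→(u,v) scales areas by 2.
u-values: 1, 9, 2, 3, -5, -5; range = 9 − (-5) = 14.
v-values: 5, 1, 2, 1, -1, -3; range = 5 − (-3) = 8.
Area = (14 × 8) / 2 = 56.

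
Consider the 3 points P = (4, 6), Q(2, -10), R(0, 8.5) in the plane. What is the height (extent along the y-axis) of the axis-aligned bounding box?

18.5

max y = 8.5, min y = -10, so height = 18.5.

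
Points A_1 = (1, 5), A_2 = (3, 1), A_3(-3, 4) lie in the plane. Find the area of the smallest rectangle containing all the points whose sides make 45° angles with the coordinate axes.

In coordinates u = x + y, v = x − y the rectangle is axis-aligned; the map (x,y)→(u,v) scales areas by 2.
u-values: 6, 4, 1; range = 6 − 1 = 5.
v-values: -4, 2, -7; range = 2 − (-7) = 9.
Area = (5 × 9) / 2 = 22.5.

22.5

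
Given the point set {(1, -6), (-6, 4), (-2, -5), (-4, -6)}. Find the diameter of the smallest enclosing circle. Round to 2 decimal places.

12.21

The farthest pair is (1, -6)–(-6, 4) with squared distance 149. The circle on this segment as diameter has centre (-2.5, -1) and r² = 149/4 = 37.25.
Check (-2, -5): distance² to centre = 16.25 ≤ 37.25, so it lies inside.
All remaining points lie in this disk, and no smaller disk contains both endpoints, so this is the minimum enclosing circle.
Diameter = 2r = 2√(37.25) ≈ 12.21.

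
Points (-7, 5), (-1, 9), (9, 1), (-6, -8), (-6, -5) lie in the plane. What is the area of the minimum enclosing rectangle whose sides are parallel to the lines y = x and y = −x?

240

In coordinates u = x + y, v = x − y the rectangle is axis-aligned; the map (x,y)→(u,v) scales areas by 2.
u-values: -2, 8, 10, -14, -11; range = 10 − (-14) = 24.
v-values: -12, -10, 8, 2, -1; range = 8 − (-12) = 20.
Area = (24 × 20) / 2 = 240.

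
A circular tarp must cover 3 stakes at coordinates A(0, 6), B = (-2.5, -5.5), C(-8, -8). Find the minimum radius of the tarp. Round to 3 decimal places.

Side lengths²: AB² = 138.5, AC² = 260, BC² = 36.5.
Since AC² = 260 ≥ 138.5 + 36.5 = 175, the angle opposite AC is not acute, so the smallest enclosing circle has AC as diameter.
Centre = midpoint of AC = (-4, -1), r² = 260/4 = 65.
r = √65 ≈ 8.062.

8.062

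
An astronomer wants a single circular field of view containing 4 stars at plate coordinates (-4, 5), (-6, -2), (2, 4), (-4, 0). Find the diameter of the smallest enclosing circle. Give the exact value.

The farthest pair is (-6, -2)–(2, 4) with squared distance 100. The circle on this segment as diameter has centre (-2, 1) and r² = 100/4 = 25.
Check (-4, 5): distance² to centre = 20 ≤ 25, so it lies inside.
All remaining points lie in this disk, and no smaller disk contains both endpoints, so this is the minimum enclosing circle.
Diameter = 2r = 2√25 = 10.

10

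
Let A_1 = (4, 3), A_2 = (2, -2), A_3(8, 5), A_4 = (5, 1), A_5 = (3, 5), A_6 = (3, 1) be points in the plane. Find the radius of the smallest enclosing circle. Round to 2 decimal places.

The minimum enclosing circle of a finite set is fixed by two of the points (as a diameter) or three (as a circumcircle).
The farthest pair is A_2–A_3 with squared distance 85. The circle on this segment as diameter has centre (5, 1.5) and r² = 85/4 = 21.25.
Check A_1: distance² to centre = 3.25 ≤ 21.25, so it lies inside.
All remaining points lie in this disk, and no smaller disk contains both endpoints, so this is the minimum enclosing circle.
r = √(21.25) ≈ 4.61.

4.61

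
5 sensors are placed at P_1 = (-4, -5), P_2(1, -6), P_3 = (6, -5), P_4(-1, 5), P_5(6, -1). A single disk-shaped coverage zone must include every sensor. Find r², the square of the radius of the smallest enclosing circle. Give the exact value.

40.6025

The minimum enclosing circle is determined by three boundary points: P_1, P_3, P_4.
Their circumcentre is (1, -1.05) with r² = 40.6025.
The farthest remaining point P_5 is at distance² 25.0025 ≤ 40.6025.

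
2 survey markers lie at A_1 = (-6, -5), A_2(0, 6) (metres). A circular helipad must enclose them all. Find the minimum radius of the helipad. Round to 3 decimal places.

The smallest circle enclosing two points has them as diameter endpoints.
Centre = midpoint = (-3, 0.5); r² = |A_1A_2|²/4 = 157/4 = 39.25.
r = √(39.25) ≈ 6.265.

6.265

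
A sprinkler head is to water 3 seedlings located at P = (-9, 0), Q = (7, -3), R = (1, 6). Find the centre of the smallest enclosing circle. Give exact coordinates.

Side lengths²: PQ² = 265, PR² = 136, QR² = 117.
Since PQ² = 265 ≥ 136 + 117 = 253, the angle opposite PQ is not acute, so the smallest enclosing circle has PQ as diameter.
Centre = midpoint of PQ = (-1, -1.5), r² = 265/4 = 66.25.
Centre = (-1, -1.5).

(-1, -1.5)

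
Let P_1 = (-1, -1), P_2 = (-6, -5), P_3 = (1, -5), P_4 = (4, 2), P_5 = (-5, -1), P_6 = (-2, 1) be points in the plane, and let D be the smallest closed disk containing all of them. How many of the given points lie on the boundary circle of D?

By Welzl's lemma the MEC is supported by two points (diametrically opposite) or three points (on a circumcircle).
The farthest pair is P_2–P_4 with squared distance 149. The circle on this segment as diameter has centre (-1, -1.5) and r² = 149/4 = 37.25.
Check P_1: distance² to centre = 0.25 ≤ 37.25, so it lies inside.
All remaining points lie in this disk, and no smaller disk contains both endpoints, so this is the minimum enclosing circle.
The points at distance exactly r from the centre are P_2, P_4 — 2 points.

2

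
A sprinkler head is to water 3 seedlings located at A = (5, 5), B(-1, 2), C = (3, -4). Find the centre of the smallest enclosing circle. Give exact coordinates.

(3.4375, 0.625)

Side lengths²: AB² = 45, AC² = 85, BC² = 52.
Since AC² = 85 < 52 + 45 = 97, the triangle is acute, so the smallest enclosing circle is the circumcircle.
Circumcentre = (3.4375, 0.625), r² = 21.58203125.
Centre = (3.4375, 0.625).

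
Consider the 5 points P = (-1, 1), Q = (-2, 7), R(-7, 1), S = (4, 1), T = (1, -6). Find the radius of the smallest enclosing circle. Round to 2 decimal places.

By Welzl's lemma the MEC is supported by two points (diametrically opposite) or three points (on a circumcircle).
The farthest pair is Q–T with squared distance 178. The circle on this segment as diameter has centre (-0.5, 0.5) and r² = 178/4 = 44.5.
Check P: distance² to centre = 0.5 ≤ 44.5, so it lies inside.
All remaining points lie in this disk, and no smaller disk contains both endpoints, so this is the minimum enclosing circle.
r = √(44.5) ≈ 6.67.

6.67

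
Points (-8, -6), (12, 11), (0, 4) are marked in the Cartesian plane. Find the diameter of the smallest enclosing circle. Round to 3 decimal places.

Call the three points A, B, C in the order given.
Side lengths²: AB² = 689, AC² = 164, BC² = 193.
Since AB² = 689 ≥ 193 + 164 = 357, the angle opposite AB is not acute, so the smallest enclosing circle has AB as diameter.
Centre = midpoint of AB = (2, 2.5), r² = 689/4 = 172.25.
Diameter = 2r = 2√(172.25) ≈ 26.249.

26.249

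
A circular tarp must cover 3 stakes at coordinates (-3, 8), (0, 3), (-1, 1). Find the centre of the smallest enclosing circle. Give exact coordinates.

(-2, 4.5)

Call the three points A, B, C in the order given.
Side lengths²: AB² = 34, AC² = 53, BC² = 5.
Since AC² = 53 ≥ 34 + 5 = 39, the angle opposite AC is not acute, so the smallest enclosing circle has AC as diameter.
Centre = midpoint of AC = (-2, 4.5), r² = 53/4 = 13.25.
Centre = (-2, 4.5).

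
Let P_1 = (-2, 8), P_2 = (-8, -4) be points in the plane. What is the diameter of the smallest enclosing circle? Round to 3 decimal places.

13.416

The smallest circle enclosing two points has them as diameter endpoints.
Centre = midpoint = (-5, 2); r² = |P_1P_2|²/4 = 180/4 = 45.
Diameter = 2r = 2√45 ≈ 13.416.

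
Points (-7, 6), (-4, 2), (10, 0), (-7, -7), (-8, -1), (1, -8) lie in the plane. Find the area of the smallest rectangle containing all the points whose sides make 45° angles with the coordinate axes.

In coordinates u = x + y, v = x − y the rectangle is axis-aligned; the map (x,y)→(u,v) scales areas by 2.
u-values: -1, -2, 10, -14, -9, -7; range = 10 − (-14) = 24.
v-values: -13, -6, 10, 0, -7, 9; range = 10 − (-13) = 23.
Area = (24 × 23) / 2 = 276.

276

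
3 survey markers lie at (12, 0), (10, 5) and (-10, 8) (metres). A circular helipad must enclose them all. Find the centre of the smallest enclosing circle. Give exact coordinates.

Call the three points A, B, C in the order given.
Side lengths²: AB² = 29, AC² = 548, BC² = 409.
Since AC² = 548 ≥ 409 + 29 = 438, the angle opposite AC is not acute, so the smallest enclosing circle has AC as diameter.
Centre = midpoint of AC = (1, 4), r² = 548/4 = 137.
Centre = (1, 4).

(1, 4)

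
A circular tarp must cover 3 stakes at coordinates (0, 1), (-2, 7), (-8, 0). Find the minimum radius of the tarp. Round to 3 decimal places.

4.701

Call the three points A, B, C in the order given.
Side lengths²: AB² = 40, AC² = 65, BC² = 85.
Since BC² = 85 < 65 + 40 = 105, the triangle is acute, so the smallest enclosing circle is the circumcircle.
Circumcentre = (-4.3, 2.9), r² = 22.1.
r = √(22.1) ≈ 4.701.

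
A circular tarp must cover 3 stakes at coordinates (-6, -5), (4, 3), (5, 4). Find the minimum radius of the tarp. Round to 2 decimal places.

7.11

Call the three points A, B, C in the order given.
Side lengths²: AB² = 164, AC² = 202, BC² = 2.
Since AC² = 202 ≥ 164 + 2 = 166, the angle opposite AC is not acute, so the smallest enclosing circle has AC as diameter.
Centre = midpoint of AC = (-0.5, -0.5), r² = 202/4 = 50.5.
r = √(50.5) ≈ 7.11.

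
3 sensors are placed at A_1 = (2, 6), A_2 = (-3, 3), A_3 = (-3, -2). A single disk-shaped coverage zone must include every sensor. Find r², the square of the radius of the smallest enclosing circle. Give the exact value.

Side lengths²: A_1A_2² = 34, A_1A_3² = 89, A_2A_3² = 25.
Since A_1A_3² = 89 ≥ 34 + 25 = 59, the angle opposite A_1A_3 is not acute, so the smallest enclosing circle has A_1A_3 as diameter.
Centre = midpoint of A_1A_3 = (-0.5, 2), r² = 89/4 = 22.25.

22.25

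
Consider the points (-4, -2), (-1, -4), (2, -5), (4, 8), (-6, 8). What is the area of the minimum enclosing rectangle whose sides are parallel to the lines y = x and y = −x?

189

In coordinates u = x + y, v = x − y the rectangle is axis-aligned; the map (x,y)→(u,v) scales areas by 2.
u-values: -6, -5, -3, 12, 2; range = 12 − (-6) = 18.
v-values: -2, 3, 7, -4, -14; range = 7 − (-14) = 21.
Area = (18 × 21) / 2 = 189.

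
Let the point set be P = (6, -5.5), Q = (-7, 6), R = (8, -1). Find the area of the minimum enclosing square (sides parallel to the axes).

225

The bounding box has width 15 and height 11.5.
An axis-aligned square enclosing the set must have side ≥ max(width, height).
So the minimum side is max(15, 11.5) = 15.
Area = 15² = 225.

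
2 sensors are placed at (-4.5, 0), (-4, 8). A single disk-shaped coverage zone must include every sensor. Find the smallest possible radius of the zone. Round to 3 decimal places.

The smallest circle enclosing two points has them as diameter endpoints.
Centre = midpoint = (-4.25, 4); r² = |(-4.5, 0)−(-4, 8)|²/4 = 64.25/4 = 16.0625.
r = √(16.0625) ≈ 4.008.

4.008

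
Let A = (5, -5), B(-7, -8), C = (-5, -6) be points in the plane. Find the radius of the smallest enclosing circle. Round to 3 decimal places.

Side lengths²: AB² = 153, AC² = 101, BC² = 8.
Since AB² = 153 ≥ 101 + 8 = 109, the angle opposite AB is not acute, so the smallest enclosing circle has AB as diameter.
Centre = midpoint of AB = (-1, -6.5), r² = 153/4 = 38.25.
r = √(38.25) ≈ 6.185.

6.185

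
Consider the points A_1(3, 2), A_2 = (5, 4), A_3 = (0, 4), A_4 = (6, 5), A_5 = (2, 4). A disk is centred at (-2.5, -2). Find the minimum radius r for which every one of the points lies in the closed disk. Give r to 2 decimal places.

11.01

The required radius is the distance from (-2.5, -2) to the farthest point.
Squared distances: 46.25, 92.25, 42.25, 121.25, 56.25.
Maximum is 121.25, attained at A_4.
r = √(121.25) ≈ 11.01.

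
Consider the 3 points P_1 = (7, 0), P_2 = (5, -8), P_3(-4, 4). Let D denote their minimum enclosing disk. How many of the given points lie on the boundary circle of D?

2

Side lengths²: P_1P_2² = 68, P_1P_3² = 137, P_2P_3² = 225.
Since P_2P_3² = 225 ≥ 137 + 68 = 205, the angle opposite P_2P_3 is not acute, so the smallest enclosing circle has P_2P_3 as diameter.
Centre = midpoint of P_2P_3 = (0.5, -2), r² = 225/4 = 56.25.
The points at distance exactly r from the centre are P_2, P_3 — 2 points.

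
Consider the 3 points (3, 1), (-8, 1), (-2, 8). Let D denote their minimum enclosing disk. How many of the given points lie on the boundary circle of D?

3

Call the three points A, B, C in the order given.
Side lengths²: AB² = 121, AC² = 74, BC² = 85.
Since AB² = 121 < 85 + 74 = 159, the triangle is acute, so the smallest enclosing circle is the circumcircle.
Circumcentre = (-2.5, 33/14), r² = 3145/98.
The points at distance exactly r from the centre are (3, 1), (-8, 1), (-2, 8) — 3 points.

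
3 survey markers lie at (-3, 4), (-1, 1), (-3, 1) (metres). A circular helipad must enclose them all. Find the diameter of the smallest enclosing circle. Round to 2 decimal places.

3.61

Call the three points A, B, C in the order given.
Side lengths²: AB² = 13, AC² = 9, BC² = 4.
Since AB² = 13 ≥ 9 + 4 = 13, the angle opposite AB is not acute, so the smallest enclosing circle has AB as diameter.
Centre = midpoint of AB = (-2, 2.5), r² = 13/4 = 3.25.
Diameter = 2r = 2√(3.25) ≈ 3.61.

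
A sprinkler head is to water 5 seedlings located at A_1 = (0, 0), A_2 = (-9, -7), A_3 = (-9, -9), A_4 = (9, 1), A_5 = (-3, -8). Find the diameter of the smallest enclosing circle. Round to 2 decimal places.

The minimum enclosing circle of a finite set is fixed by two of the points (as a diameter) or three (as a circumcircle).
The farthest pair is A_3–A_4 with squared distance 424. The circle on this segment as diameter has centre (0, -4) and r² = 424/4 = 106.
Check A_1: distance² to centre = 16 ≤ 106, so it lies inside.
All remaining points lie in this disk, and no smaller disk contains both endpoints, so this is the minimum enclosing circle.
Diameter = 2r = 2√106 ≈ 20.59.

20.59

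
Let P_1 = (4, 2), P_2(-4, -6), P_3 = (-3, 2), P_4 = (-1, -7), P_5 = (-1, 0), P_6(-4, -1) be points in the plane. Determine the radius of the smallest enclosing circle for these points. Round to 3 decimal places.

The minimum enclosing circle of a finite set is fixed by two of the points (as a diameter) or three (as a circumcircle).
The farthest pair is P_1–P_2 with squared distance 128. The circle on this segment as diameter has centre (0, -2) and r² = 128/4 = 32.
Check P_3: distance² to centre = 25 ≤ 32, so it lies inside.
All remaining points lie in this disk, and no smaller disk contains both endpoints, so this is the minimum enclosing circle.
r = √32 ≈ 5.657.

5.657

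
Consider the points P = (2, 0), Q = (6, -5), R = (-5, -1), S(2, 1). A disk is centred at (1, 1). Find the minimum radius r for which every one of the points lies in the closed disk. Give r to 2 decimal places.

The required radius is the distance from (1, 1) to the farthest point.
Squared distances: 2, 61, 40, 1.
Maximum is 61, attained at Q.
r = √61 ≈ 7.81.

7.81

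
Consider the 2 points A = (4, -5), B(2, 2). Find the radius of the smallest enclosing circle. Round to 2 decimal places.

3.64

The smallest circle enclosing two points has them as diameter endpoints.
Centre = midpoint = (3, -1.5); r² = |AB|²/4 = 53/4 = 13.25.
r = √(13.25) ≈ 3.64.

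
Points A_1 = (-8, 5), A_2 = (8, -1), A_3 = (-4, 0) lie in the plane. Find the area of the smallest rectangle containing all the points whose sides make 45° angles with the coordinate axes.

In coordinates u = x + y, v = x − y the rectangle is axis-aligned; the map (x,y)→(u,v) scales areas by 2.
u-values: -3, 7, -4; range = 7 − (-4) = 11.
v-values: -13, 9, -4; range = 9 − (-13) = 22.
Area = (11 × 22) / 2 = 121.

121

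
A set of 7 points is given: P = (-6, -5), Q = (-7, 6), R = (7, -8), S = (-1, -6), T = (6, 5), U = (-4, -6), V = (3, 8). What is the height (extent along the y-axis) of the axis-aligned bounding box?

max y = 8, min y = -8, so height = 16.

16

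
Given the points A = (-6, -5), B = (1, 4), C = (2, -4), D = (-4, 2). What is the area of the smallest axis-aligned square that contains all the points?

81

The bounding box has width 8 and height 9.
An axis-aligned square enclosing the set must have side ≥ max(width, height).
So the minimum side is max(8, 9) = 9.
Area = 9² = 81.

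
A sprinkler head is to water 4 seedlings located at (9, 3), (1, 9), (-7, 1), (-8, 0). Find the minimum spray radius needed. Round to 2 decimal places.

8.63

A smallest enclosing disk is always determined by at most three of the input points on its boundary.
The farthest pair is (9, 3)–(-8, 0) with squared distance 298. The circle on this segment as diameter has centre (0.5, 1.5) and r² = 298/4 = 74.5.
Check (1, 9): distance² to centre = 56.5 ≤ 74.5, so it lies inside.
All remaining points lie in this disk, and no smaller disk contains both endpoints, so this is the minimum enclosing circle.
r = √(74.5) ≈ 8.63.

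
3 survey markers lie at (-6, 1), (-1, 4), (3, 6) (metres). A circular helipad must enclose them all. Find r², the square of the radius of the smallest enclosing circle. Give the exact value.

Call the three points A, B, C in the order given.
Side lengths²: AB² = 34, AC² = 106, BC² = 20.
Since AC² = 106 ≥ 34 + 20 = 54, the angle opposite AC is not acute, so the smallest enclosing circle has AC as diameter.
Centre = midpoint of AC = (-1.5, 3.5), r² = 106/4 = 26.5.

26.5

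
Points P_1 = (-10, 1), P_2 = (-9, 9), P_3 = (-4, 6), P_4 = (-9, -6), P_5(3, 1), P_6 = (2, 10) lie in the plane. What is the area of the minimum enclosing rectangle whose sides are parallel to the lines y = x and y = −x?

In coordinates u = x + y, v = x − y the rectangle is axis-aligned; the map (x,y)→(u,v) scales areas by 2.
u-values: -9, 0, 2, -15, 4, 12; range = 12 − (-15) = 27.
v-values: -11, -18, -10, -3, 2, -8; range = 2 − (-18) = 20.
Area = (27 × 20) / 2 = 270.

270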